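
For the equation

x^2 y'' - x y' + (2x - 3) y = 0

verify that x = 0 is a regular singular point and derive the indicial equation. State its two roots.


Divide by x^2 to reach normal form y'' + P_1(x) y' + P_2(x) y = 0 with P_1(x) = -1/x and P_2(x) = 2/x - 3/x^2.
x = 0 is a singular point because the y'-coefficient -1/x has a pole at x = 0 and the y-coefficient 2/x - 3/x^2 has a pole at x = 0.
It is a regular singular point because x P_1(x) = p(x) = -1 and x^2 P_2(x) = q(x) = 2x - 3 are polynomials, hence analytic at x = 0.
p(0) = -1,  q(0) = -3.
Indicial equation: r(r-1) + p(0) r + q(0) = 0, i.e. r^2 + (p(0) - 1) r + q(0) = 0, i.e. r^2 - 2 r - 3 = 0.
Discriminant: (-2)^2 - 4(-3) = 16, so r = (2 ± 4)/2.
Solving: r_1 = 3, r_2 = -1.

indicial: r^2 - 2 r - 3 = 0; roots r_1 = 3, r_2 = -1


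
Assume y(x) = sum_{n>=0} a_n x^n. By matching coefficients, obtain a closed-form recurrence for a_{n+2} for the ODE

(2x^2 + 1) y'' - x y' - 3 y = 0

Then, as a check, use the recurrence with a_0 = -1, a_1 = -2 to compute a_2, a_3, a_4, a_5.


Substitute y = sum_n a_n x^n.
(1 + 2 x^2) y'' contributes (n+2)(n+1) a_{n+2} + 2 n(n-1) a_n at x^n.
-x y'(x) contributes -n a_n at x^n.
-3 y(x) contributes -3 a_n at x^n.
Matching x^n: (n+2)(n+1) a_{n+2} + (2 n(n-1) - n - 3) a_n = 0.
Thus a_{n+2} = (-2 n(n-1) + n + 3) / ((n+1)(n+2)) * a_n.

Check with a_0 = -1, a_1 = -2 (apply the recurrence for n = 0, 1, 2, 3): a_0 = -1, a_1 = -2, a_2 = -3/2, a_3 = -4/3, a_4 = -1/8, a_5 = 2/5.

a_(n+2) = (-2 n(n-1) + n + 3) / ((n+1)(n+2)) * a_n; check: a_0 = -1, a_1 = -2, a_2 = -3/2, a_3 = -4/3, a_4 = -1/8, a_5 = 2/5


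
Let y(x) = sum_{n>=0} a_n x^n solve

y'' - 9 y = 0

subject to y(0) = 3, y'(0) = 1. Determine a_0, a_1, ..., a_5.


Ansatz: y(x) = sum_{n>=0} a_n x^n, so y'(x) = sum_{n>=1} n a_n x^(n-1) and y''(x) = sum_{n>=2} n(n-1) a_n x^(n-2).
Substitute into P(x) y'' + Q(x) y' + R(x) y = 0 with P(x) = 1, Q(x) = 0, R(x) = -9, and match powers of x.
Initial conditions: a_0 = 3, a_1 = 1.
Setting the coefficient of each power of x to zero and solving order by order (substituting the coefficients already found):
  x^0: 2 a_2 - 9 a_0 = 0  ->  2 a_2 = 9 a_0 = 27  ->  a_2 = 27/2
  x^1: 6 a_3 - 9 a_1 = 0  ->  6 a_3 = 9 a_1 = 9  ->  a_3 = 3/2
  x^2: 12 a_4 - 9 a_2 = 0  ->  12 a_4 = 9 a_2 = 243/2  ->  a_4 = 81/8
  x^3: 20 a_5 - 9 a_3 = 0  ->  20 a_5 = 9 a_3 = 27/2  ->  a_5 = 27/40
Truncated series: y(x) = 3 + x + (27/2) x^2 + (3/2) x^3 + (81/8) x^4 + (27/40) x^5 + O(x^6).

a_0 = 3; a_1 = 1; a_2 = 27/2; a_3 = 3/2; a_4 = 81/8; a_5 = 27/40


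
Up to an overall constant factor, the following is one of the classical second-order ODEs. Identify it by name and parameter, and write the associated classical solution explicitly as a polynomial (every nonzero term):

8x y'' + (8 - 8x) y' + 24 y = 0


All three coefficients share the factor 8; dividing through by 8 gives  x y'' + (1 - x) y' + 3 y = 0.
This matches the Laguerre equation x y'' + (1 - x) y' + n y = 0 with n = 3; the polynomial solution is L_3(x).
With y = sum_k a_k x^k, matching x^k gives (k+1)k a_{k+1} + (k+1) a_{k+1} - k a_k + n a_k = 0, i.e. (k+1)^2 a_{k+1} = (k - n) a_k = (k - 3) a_k. The right side vanishes at k = 3, so the series terminates at degree 3.
Standard normalization L_n(0) = 1 gives a_0 = 1. Work upward with a_{k+1} = (k - 3) a_k / (k+1)^2:
  a_1 = (0 - 3)(1) / 1^2 = -3/1 = -3
  a_2 = (1 - 3)(-3) / 2^2 = 6/4 = 3/2
  a_3 = (2 - 3)(3/2) / 3^2 = (-3/2)/9 = -1/6
Hence L_3(x) = -x^3/6 + 3 x^2/2 - 3 x + 1.

L_3(x); series = -x^3/6 + 3 x^2/2 - 3 x + 1


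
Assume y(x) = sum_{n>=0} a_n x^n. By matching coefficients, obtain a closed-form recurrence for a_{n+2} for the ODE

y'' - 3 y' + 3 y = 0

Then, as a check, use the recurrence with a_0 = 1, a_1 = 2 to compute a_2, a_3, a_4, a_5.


Substitute y = sum_n a_n x^n.
y''(x) has coefficient (n+2)(n+1) a_{n+2} at x^n;
-3 y'(x) has coefficient -3 (n+1) a_{n+1} at x^n;
3 y(x) has coefficient 3 a_n at x^n.
Matching x^n: (n+2)(n+1) a_{n+2} - 3 (n+1) a_{n+1} + 3 a_n = 0.
Thus a_{n+2} = [3 (n+1) a_{n+1} - 3 a_n] / ((n+1)(n+2)).

Check with a_0 = 1, a_1 = 2 (apply the recurrence for n = 0, 1, 2, 3): a_0 = 1, a_1 = 2, a_2 = 3/2, a_3 = 1/2, a_4 = 0, a_5 = -3/40.

a_(n+2) = [3 (n+1) a_(n+1) - 3 a_n] / ((n+1)(n+2)); check: a_0 = 1, a_1 = 2, a_2 = 3/2, a_3 = 1/2, a_4 = 0, a_5 = -3/40


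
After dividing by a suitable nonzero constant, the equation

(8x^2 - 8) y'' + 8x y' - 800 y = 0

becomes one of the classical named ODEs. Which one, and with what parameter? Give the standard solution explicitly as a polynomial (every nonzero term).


All three coefficients share the factor -8; dividing through by -8 gives  (1 - x^2) y'' - x y' + 100 y = 0.
This matches the Chebyshev equation (1 - x^2) y'' - x y' + n^2 y = 0 (note the -x y' term, not -2x y') with n^2 = 100, so n = 10; the polynomial solution is T_10(x).
With y = sum_k a_k x^k, matching x^k gives (k+2)(k+1) a_{k+2} = (k^2 - n^2) a_k = (k - 10)(k + 10) a_k. The right side vanishes at k = 10, so the series with the parity of 10 terminates at degree 10.
Standard normalization: leading coefficient of T_n is 2^(n-1), so a_10 = 2^9 = 512. Work downward with a_k = (k+1)(k+2) a_{k+2} / ((k - 10)(k + 10)):
  a_8 = (9)(10)(512) / ((8 - 10)(8 + 10)) = 46080/(-36) = -1280
  a_6 = (7)(8)(-1280) / ((6 - 10)(6 + 10)) = -71680/(-64) = 1120
  a_4 = (5)(6)(1120) / ((4 - 10)(4 + 10)) = 33600/(-84) = -400
  a_2 = (3)(4)(-400) / ((2 - 10)(2 + 10)) = -4800/(-96) = 50
  a_0 = (1)(2)(50) / ((0 - 10)(0 + 10)) = 100/(-100) = -1
Hence T_10(x) = 512 x^10 - 1280 x^8 + 1120 x^6 - 400 x^4 + 50 x^2 - 1.

T_10(x); series = 512 x^10 - 1280 x^8 + 1120 x^6 - 400 x^4 + 50 x^2 - 1


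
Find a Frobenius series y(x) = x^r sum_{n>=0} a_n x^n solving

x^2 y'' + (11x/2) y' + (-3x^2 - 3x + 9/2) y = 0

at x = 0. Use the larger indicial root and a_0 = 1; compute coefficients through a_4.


Write in Frobenius form y'' + (p(x)/x) y' + (q(x)/x^2) y = 0:
  p(x) = 11/2,  q(x) = -3x^2 - 3x + 9/2.
Indicial equation: r(r-1) + (11/2) r + (9/2) = 0 -> roots r_1 = -3/2, r_2 = -3.
Take r = r_1 = -3/2. Let y(x) = x^r sum_{n>=0} a_n x^n with a_0 = 1.
Substitute y = x^r sum a_n x^n and match x^{r+n}. The recurrence is
  D(n) a_n - 3 a_{n-1} - 3 a_{n-2} = 0,  where D(n) = (r+n)(r+n-1) + (11/2)(r+n) + (9/2).
  a_n = [3 a_{n-1} + 3 a_{n-2}] / D(n).
Since the indicial polynomial factors as (r - r_1)(r - r_2), D(n) = (r_1 + n - r_1)(r_1 + n - r_2) = n(n + 3/2).
Evaluating step by step (a_0 = 1):
  n = 1: D(1) = 1(1 + 3/2) = 5/2; numerator = 3(1) = 3; a_1 = (3)/(5/2) = 6/5
  n = 2: D(2) = 2(2 + 3/2) = 7; numerator = 3(6/5) + 3(1) = 33/5; a_2 = (33/5)/(7) = 33/35
  n = 3: D(3) = 3(3 + 3/2) = 27/2; numerator = 3(33/35) + 3(6/5) = 45/7; a_3 = (45/7)/(27/2) = 10/21
  n = 4: D(4) = 4(4 + 3/2) = 22; numerator = 3(10/21) + 3(33/35) = 149/35; a_4 = (149/35)/(22) = 149/770

r = -3/2; a_0 = 1; a_1 = 6/5; a_2 = 33/35; a_3 = 10/21; a_4 = 149/770


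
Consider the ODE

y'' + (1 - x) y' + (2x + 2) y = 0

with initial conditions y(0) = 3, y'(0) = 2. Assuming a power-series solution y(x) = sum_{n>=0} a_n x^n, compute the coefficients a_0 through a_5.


Ansatz: y(x) = sum_{n>=0} a_n x^n, so y'(x) = sum_{n>=1} n a_n x^(n-1) and y''(x) = sum_{n>=2} n(n-1) a_n x^(n-2).
Substitute into P(x) y'' + Q(x) y' + R(x) y = 0 with P(x) = 1, Q(x) = 1 - x, R(x) = 2x + 2, and match powers of x.
Initial conditions: a_0 = 3, a_1 = 2.
Setting the coefficient of each power of x to zero and solving order by order (substituting the coefficients already found):
  x^0: 2 a_2 + a_1 + 2 a_0 = 0  ->  2 a_2 = -a_1 - 2 a_0 = -8  ->  a_2 = -4
  x^1: 6 a_3 + 2 a_2 + a_1 + 2 a_0 = 0  ->  6 a_3 = -2 a_2 - a_1 - 2 a_0 = 0  ->  a_3 = 0
  x^2: 12 a_4 + 3 a_3 + 2 a_1 = 0  ->  12 a_4 = -3 a_3 - 2 a_1 = -4  ->  a_4 = -1/3
  x^3: 20 a_5 + 4 a_4 - a_3 + 2 a_2 = 0  ->  20 a_5 = -4 a_4 + a_3 - 2 a_2 = 28/3  ->  a_5 = 7/15
Truncated series: y(x) = 3 + 2 x - 4 x^2 - (1/3) x^4 + (7/15) x^5 + O(x^6).

a_0 = 3; a_1 = 2; a_2 = -4; a_3 = 0; a_4 = -1/3; a_5 = 7/15


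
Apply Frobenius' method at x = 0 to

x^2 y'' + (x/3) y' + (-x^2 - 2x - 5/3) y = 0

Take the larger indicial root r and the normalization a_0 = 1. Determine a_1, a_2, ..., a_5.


Write in Frobenius form y'' + (p(x)/x) y' + (q(x)/x^2) y = 0:
  p(x) = 1/3,  q(x) = -x^2 - 2x - 5/3.
Indicial equation: r(r-1) + (1/3) r + (-5/3) = 0 -> roots r_1 = 5/3, r_2 = -1.
Take r = r_1 = 5/3. Let y(x) = x^r sum_{n>=0} a_n x^n with a_0 = 1.
Substitute y = x^r sum a_n x^n and match x^{r+n}. The recurrence is
  D(n) a_n - 2 a_{n-1} - 1 a_{n-2} = 0,  where D(n) = (r+n)(r+n-1) + (1/3)(r+n) + (-5/3).
  a_n = [2 a_{n-1} + 1 a_{n-2}] / D(n).
Since the indicial polynomial factors as (r - r_1)(r - r_2), D(n) = (r_1 + n - r_1)(r_1 + n - r_2) = n(n + 8/3).
Evaluating step by step (a_0 = 1):
  n = 1: D(1) = 1(1 + 8/3) = 11/3; numerator = 2(1) = 2; a_1 = (2)/(11/3) = 6/11
  n = 2: D(2) = 2(2 + 8/3) = 28/3; numerator = 2(6/11) + 1(1) = 23/11; a_2 = (23/11)/(28/3) = 69/308
  n = 3: D(3) = 3(3 + 8/3) = 17; numerator = 2(69/308) + 1(6/11) = 153/154; a_3 = (153/154)/(17) = 9/154
  n = 4: D(4) = 4(4 + 8/3) = 80/3; numerator = 2(9/154) + 1(69/308) = 15/44; a_4 = (15/44)/(80/3) = 9/704
  n = 5: D(5) = 5(5 + 8/3) = 115/3; numerator = 2(9/704) + 1(9/154) = 207/2464; a_5 = (207/2464)/(115/3) = 27/12320

r = 5/3; a_0 = 1; a_1 = 6/11; a_2 = 69/308; a_3 = 9/154; a_4 = 9/704; a_5 = 27/12320


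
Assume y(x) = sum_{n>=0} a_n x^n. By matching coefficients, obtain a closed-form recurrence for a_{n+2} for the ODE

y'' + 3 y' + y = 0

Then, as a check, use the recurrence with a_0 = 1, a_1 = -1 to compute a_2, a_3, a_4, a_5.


Substitute y = sum_n a_n x^n.
y''(x) has coefficient (n+2)(n+1) a_{n+2} at x^n;
3 y'(x) has coefficient 3 (n+1) a_{n+1} at x^n;
y(x) has coefficient 1 a_n at x^n.
Matching x^n: (n+2)(n+1) a_{n+2} + 3 (n+1) a_{n+1} + 1 a_n = 0.
Thus a_{n+2} = [-3 (n+1) a_{n+1} - 1 a_n] / ((n+1)(n+2)).

Check with a_0 = 1, a_1 = -1 (apply the recurrence for n = 0, 1, 2, 3): a_0 = 1, a_1 = -1, a_2 = 1, a_3 = -5/6, a_4 = 13/24, a_5 = -17/60.

a_(n+2) = [-3 (n+1) a_(n+1) - 1 a_n] / ((n+1)(n+2)); check: a_0 = 1, a_1 = -1, a_2 = 1, a_3 = -5/6, a_4 = 13/24, a_5 = -17/60


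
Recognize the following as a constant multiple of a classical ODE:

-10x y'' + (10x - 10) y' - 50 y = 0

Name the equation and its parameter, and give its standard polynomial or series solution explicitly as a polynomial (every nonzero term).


All three coefficients share the factor -10; dividing through by -10 gives  x y'' + (1 - x) y' + 5 y = 0.
This matches the Laguerre equation x y'' + (1 - x) y' + n y = 0 with n = 5; the polynomial solution is L_5(x).
With y = sum_k a_k x^k, matching x^k gives (k+1)k a_{k+1} + (k+1) a_{k+1} - k a_k + n a_k = 0, i.e. (k+1)^2 a_{k+1} = (k - n) a_k = (k - 5) a_k. The right side vanishes at k = 5, so the series terminates at degree 5.
Standard normalization L_n(0) = 1 gives a_0 = 1. Work upward with a_{k+1} = (k - 5) a_k / (k+1)^2:
  a_1 = (0 - 5)(1) / 1^2 = -5/1 = -5
  a_2 = (1 - 5)(-5) / 2^2 = 20/4 = 5
  a_3 = (2 - 5)(5) / 3^2 = -15/9 = -5/3
  a_4 = (3 - 5)(-5/3) / 4^2 = (10/3)/16 = 5/24
  a_5 = (4 - 5)(5/24) / 5^2 = (-5/24)/25 = -1/120
Hence L_5(x) = -x^5/120 + 5 x^4/24 - 5 x^3/3 + 5 x^2 - 5 x + 1.

L_5(x); series = -x^5/120 + 5 x^4/24 - 5 x^3/3 + 5 x^2 - 5 x + 1


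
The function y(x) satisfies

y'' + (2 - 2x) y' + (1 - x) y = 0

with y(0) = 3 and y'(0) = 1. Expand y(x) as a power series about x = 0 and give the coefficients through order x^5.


Ansatz: y(x) = sum_{n>=0} a_n x^n, so y'(x) = sum_{n>=1} n a_n x^(n-1) and y''(x) = sum_{n>=2} n(n-1) a_n x^(n-2).
Substitute into P(x) y'' + Q(x) y' + R(x) y = 0 with P(x) = 1, Q(x) = 2 - 2x, R(x) = 1 - x, and match powers of x.
Initial conditions: a_0 = 3, a_1 = 1.
Setting the coefficient of each power of x to zero and solving order by order (substituting the coefficients already found):
  x^0: 2 a_2 + 2 a_1 + a_0 = 0  ->  2 a_2 = -2 a_1 - a_0 = -5  ->  a_2 = -5/2
  x^1: 6 a_3 + 4 a_2 - a_1 - a_0 = 0  ->  6 a_3 = -4 a_2 + a_1 + a_0 = 14  ->  a_3 = 7/3
  x^2: 12 a_4 + 6 a_3 - 3 a_2 - a_1 = 0  ->  12 a_4 = -6 a_3 + 3 a_2 + a_1 = -41/2  ->  a_4 = -41/24
  x^3: 20 a_5 + 8 a_4 - 5 a_3 - a_2 = 0  ->  20 a_5 = -8 a_4 + 5 a_3 + a_2 = 137/6  ->  a_5 = 137/120
Truncated series: y(x) = 3 + x - (5/2) x^2 + (7/3) x^3 - (41/24) x^4 + (137/120) x^5 + O(x^6).

a_0 = 3; a_1 = 1; a_2 = -5/2; a_3 = 7/3; a_4 = -41/24; a_5 = 137/120


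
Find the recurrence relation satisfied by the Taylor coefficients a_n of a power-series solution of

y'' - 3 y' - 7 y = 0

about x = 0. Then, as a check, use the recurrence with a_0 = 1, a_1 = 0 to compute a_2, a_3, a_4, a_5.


Substitute y = sum_n a_n x^n.
y''(x) has coefficient (n+2)(n+1) a_{n+2} at x^n;
-3 y'(x) has coefficient -3 (n+1) a_{n+1} at x^n;
-7 y(x) has coefficient -7 a_n at x^n.
Matching x^n: (n+2)(n+1) a_{n+2} - 3 (n+1) a_{n+1} - 7 a_n = 0.
Thus a_{n+2} = [3 (n+1) a_{n+1} + 7 a_n] / ((n+1)(n+2)).

Check with a_0 = 1, a_1 = 0 (apply the recurrence for n = 0, 1, 2, 3): a_0 = 1, a_1 = 0, a_2 = 7/2, a_3 = 7/2, a_4 = 14/3, a_5 = 161/40.

a_(n+2) = [3 (n+1) a_(n+1) + 7 a_n] / ((n+1)(n+2)); check: a_0 = 1, a_1 = 0, a_2 = 7/2, a_3 = 7/2, a_4 = 14/3, a_5 = 161/40


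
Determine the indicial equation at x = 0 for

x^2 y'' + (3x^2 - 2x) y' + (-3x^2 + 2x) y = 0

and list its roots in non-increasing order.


Divide by x^2 to reach normal form y'' + P_1(x) y' + P_2(x) y = 0 with P_1(x) = 3 - 2/x and P_2(x) = -3 + 2/x.
x = 0 is a singular point because the y'-coefficient 3 - 2/x has a pole at x = 0 and the y-coefficient -3 + 2/x has a pole at x = 0.
It is a regular singular point because x P_1(x) = p(x) = 3x - 2 and x^2 P_2(x) = q(x) = -3x^2 + 2x are polynomials, hence analytic at x = 0.
p(0) = -2,  q(0) = 0.
Indicial equation: r(r-1) + p(0) r + q(0) = 0, i.e. r^2 + (p(0) - 1) r + q(0) = 0, i.e. r^2 - 3 r = 0.
Discriminant: (-3)^2 - 4(0) = 9, so r = (3 ± 3)/2.
Solving: r_1 = 3, r_2 = 0.

indicial: r^2 - 3 r = 0; roots r_1 = 3, r_2 = 0


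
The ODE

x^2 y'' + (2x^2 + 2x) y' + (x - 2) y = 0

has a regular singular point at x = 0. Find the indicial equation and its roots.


Divide by x^2 to reach normal form y'' + P_1(x) y' + P_2(x) y = 0 with P_1(x) = 2 + 2/x and P_2(x) = 1/x - 2/x^2.
x = 0 is a singular point because the y'-coefficient 2 + 2/x has a pole at x = 0 and the y-coefficient 1/x - 2/x^2 has a pole at x = 0.
It is a regular singular point because x P_1(x) = p(x) = 2x + 2 and x^2 P_2(x) = q(x) = x - 2 are polynomials, hence analytic at x = 0.
p(0) = 2,  q(0) = -2.
Indicial equation: r(r-1) + p(0) r + q(0) = 0, i.e. r^2 + (p(0) - 1) r + q(0) = 0, i.e. r^2 + 1 r - 2 = 0.
Discriminant: (1)^2 - 4(-2) = 9, so r = (-1 ± 3)/2.
Solving: r_1 = 1, r_2 = -2.

indicial: r^2 + 1 r - 2 = 0; roots r_1 = 1, r_2 = -2


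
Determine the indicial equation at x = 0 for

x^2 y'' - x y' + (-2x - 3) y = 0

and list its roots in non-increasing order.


Divide by x^2 to reach normal form y'' + P_1(x) y' + P_2(x) y = 0 with P_1(x) = -1/x and P_2(x) = -2/x - 3/x^2.
x = 0 is a singular point because the y'-coefficient -1/x has a pole at x = 0 and the y-coefficient -2/x - 3/x^2 has a pole at x = 0.
It is a regular singular point because x P_1(x) = p(x) = -1 and x^2 P_2(x) = q(x) = -2x - 3 are polynomials, hence analytic at x = 0.
p(0) = -1,  q(0) = -3.
Indicial equation: r(r-1) + p(0) r + q(0) = 0, i.e. r^2 + (p(0) - 1) r + q(0) = 0, i.e. r^2 - 2 r - 3 = 0.
Discriminant: (-2)^2 - 4(-3) = 16, so r = (2 ± 4)/2.
Solving: r_1 = 3, r_2 = -1.

indicial: r^2 - 2 r - 3 = 0; roots r_1 = 3, r_2 = -1


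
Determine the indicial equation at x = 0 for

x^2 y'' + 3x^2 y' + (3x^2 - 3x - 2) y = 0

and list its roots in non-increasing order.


Divide by x^2 to reach normal form y'' + P_1(x) y' + P_2(x) y = 0 with P_1(x) = 3 and P_2(x) = 3 - 3/x - 2/x^2.
x = 0 is a singular point because the y-coefficient 3 - 3/x - 2/x^2 has a pole at x = 0.
It is a regular singular point because x P_1(x) = p(x) = 3x and x^2 P_2(x) = q(x) = 3x^2 - 3x - 2 are polynomials, hence analytic at x = 0.
p(0) = 0,  q(0) = -2.
Indicial equation: r(r-1) + p(0) r + q(0) = 0, i.e. r^2 + (p(0) - 1) r + q(0) = 0, i.e. r^2 - 1 r - 2 = 0.
Discriminant: (-1)^2 - 4(-2) = 9, so r = (1 ± 3)/2.
Solving: r_1 = 2, r_2 = -1.

indicial: r^2 - 1 r - 2 = 0; roots r_1 = 2, r_2 = -1


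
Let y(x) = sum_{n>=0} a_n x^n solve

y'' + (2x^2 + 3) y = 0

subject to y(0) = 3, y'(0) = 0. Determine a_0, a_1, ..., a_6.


Ansatz: y(x) = sum_{n>=0} a_n x^n, so y'(x) = sum_{n>=1} n a_n x^(n-1) and y''(x) = sum_{n>=2} n(n-1) a_n x^(n-2).
Substitute into P(x) y'' + Q(x) y' + R(x) y = 0 with P(x) = 1, Q(x) = 0, R(x) = 2x^2 + 3, and match powers of x.
Initial conditions: a_0 = 3, a_1 = 0.
Setting the coefficient of each power of x to zero and solving order by order (substituting the coefficients already found):
  x^0: 2 a_2 + 3 a_0 = 0  ->  2 a_2 = -3 a_0 = -9  ->  a_2 = -9/2
  x^1: 6 a_3 + 3 a_1 = 0  ->  6 a_3 = -3 a_1 = 0  ->  a_3 = 0
  x^2: 12 a_4 + 3 a_2 + 2 a_0 = 0  ->  12 a_4 = -3 a_2 - 2 a_0 = 15/2  ->  a_4 = 5/8
  x^3: 20 a_5 + 3 a_3 + 2 a_1 = 0  ->  20 a_5 = -3 a_3 - 2 a_1 = 0  ->  a_5 = 0
  x^4: 30 a_6 + 3 a_4 + 2 a_2 = 0  ->  30 a_6 = -3 a_4 - 2 a_2 = 57/8  ->  a_6 = 19/80
Truncated series: y(x) = 3 - (9/2) x^2 + (5/8) x^4 + (19/80) x^6 + O(x^7).

a_0 = 3; a_1 = 0; a_2 = -9/2; a_3 = 0; a_4 = 5/8; a_5 = 0; a_6 = 19/80


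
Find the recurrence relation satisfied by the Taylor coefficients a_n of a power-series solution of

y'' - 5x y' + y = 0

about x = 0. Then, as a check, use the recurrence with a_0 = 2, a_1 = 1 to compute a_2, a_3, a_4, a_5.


Substitute y = sum_n a_n x^n.
y''(x) has coefficient (n+2)(n+1) a_{n+2} at x^n;
-5 x y'(x) has coefficient -5 n a_n at x^n (shift);
y(x) has coefficient 1 a_n at x^n.
Matching x^n: (n+2)(n+1) a_{n+2} + (-5n + 1) a_n = 0.
Thus a_{n+2} = (5n - 1) / ((n+1)(n+2)) * a_n.

Check with a_0 = 2, a_1 = 1 (apply the recurrence for n = 0, 1, 2, 3): a_0 = 2, a_1 = 1, a_2 = -1, a_3 = 2/3, a_4 = -3/4, a_5 = 7/15.

a_(n+2) = (5n - 1) / ((n+1)(n+2)) * a_n; check: a_0 = 2, a_1 = 1, a_2 = -1, a_3 = 2/3, a_4 = -3/4, a_5 = 7/15


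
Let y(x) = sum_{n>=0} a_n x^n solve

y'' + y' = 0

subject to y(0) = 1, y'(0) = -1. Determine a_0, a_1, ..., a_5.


Ansatz: y(x) = sum_{n>=0} a_n x^n, so y'(x) = sum_{n>=1} n a_n x^(n-1) and y''(x) = sum_{n>=2} n(n-1) a_n x^(n-2).
Substitute into P(x) y'' + Q(x) y' + R(x) y = 0 with P(x) = 1, Q(x) = 1, R(x) = 0, and match powers of x.
Initial conditions: a_0 = 1, a_1 = -1.
Setting the coefficient of each power of x to zero and solving order by order (substituting the coefficients already found):
  x^0: 2 a_2 + a_1 = 0  ->  2 a_2 = -a_1 = 1  ->  a_2 = 1/2
  x^1: 6 a_3 + 2 a_2 = 0  ->  6 a_3 = -2 a_2 = -1  ->  a_3 = -1/6
  x^2: 12 a_4 + 3 a_3 = 0  ->  12 a_4 = -3 a_3 = 1/2  ->  a_4 = 1/24
  x^3: 20 a_5 + 4 a_4 = 0  ->  20 a_5 = -4 a_4 = -1/6  ->  a_5 = -1/120
Truncated series: y(x) = 1 - x + (1/2) x^2 - (1/6) x^3 + (1/24) x^4 - (1/120) x^5 + O(x^6).

a_0 = 1; a_1 = -1; a_2 = 1/2; a_3 = -1/6; a_4 = 1/24; a_5 = -1/120


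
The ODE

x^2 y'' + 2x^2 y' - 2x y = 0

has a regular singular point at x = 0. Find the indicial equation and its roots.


Divide by x^2 to reach normal form y'' + P_1(x) y' + P_2(x) y = 0 with P_1(x) = 2 and P_2(x) = -2/x.
x = 0 is a singular point because the y-coefficient -2/x has a pole at x = 0.
It is a regular singular point because x P_1(x) = p(x) = 2x and x^2 P_2(x) = q(x) = -2x are polynomials, hence analytic at x = 0.
p(0) = 0,  q(0) = 0.
Indicial equation: r(r-1) + p(0) r + q(0) = 0, i.e. r^2 + (p(0) - 1) r + q(0) = 0, i.e. r^2 - 1 r = 0.
Discriminant: (-1)^2 - 4(0) = 1, so r = (1 ± 1)/2.
Solving: r_1 = 1, r_2 = 0.

indicial: r^2 - 1 r = 0; roots r_1 = 1, r_2 = 0


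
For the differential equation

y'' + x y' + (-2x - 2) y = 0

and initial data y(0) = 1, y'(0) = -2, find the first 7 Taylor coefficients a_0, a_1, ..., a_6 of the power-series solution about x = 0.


Ansatz: y(x) = sum_{n>=0} a_n x^n, so y'(x) = sum_{n>=1} n a_n x^(n-1) and y''(x) = sum_{n>=2} n(n-1) a_n x^(n-2).
Substitute into P(x) y'' + Q(x) y' + R(x) y = 0 with P(x) = 1, Q(x) = x, R(x) = -2x - 2, and match powers of x.
Initial conditions: a_0 = 1, a_1 = -2.
Setting the coefficient of each power of x to zero and solving order by order (substituting the coefficients already found):
  x^0: 2 a_2 - 2 a_0 = 0  ->  2 a_2 = 2 a_0 = 2  ->  a_2 = 1
  x^1: 6 a_3 - a_1 - 2 a_0 = 0  ->  6 a_3 = a_1 + 2 a_0 = 0  ->  a_3 = 0
  x^2: 12 a_4 - 2 a_1 = 0  ->  12 a_4 = 2 a_1 = -4  ->  a_4 = -1/3
  x^3: 20 a_5 + a_3 - 2 a_2 = 0  ->  20 a_5 = -a_3 + 2 a_2 = 2  ->  a_5 = 1/10
  x^4: 30 a_6 + 2 a_4 - 2 a_3 = 0  ->  30 a_6 = -2 a_4 + 2 a_3 = 2/3  ->  a_6 = 1/45
Truncated series: y(x) = 1 - 2 x + x^2 - (1/3) x^4 + (1/10) x^5 + (1/45) x^6 + O(x^7).

a_0 = 1; a_1 = -2; a_2 = 1; a_3 = 0; a_4 = -1/3; a_5 = 1/10; a_6 = 1/45


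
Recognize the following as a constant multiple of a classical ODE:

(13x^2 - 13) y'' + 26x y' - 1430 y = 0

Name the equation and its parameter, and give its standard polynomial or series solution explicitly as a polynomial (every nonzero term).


All three coefficients share the factor -13; dividing through by -13 gives  (1 - x^2) y'' - 2x y' + 110 y = 0.
This matches the Legendre equation (1 - x^2) y'' - 2x y' + n(n+1) y = 0 (note the -2x y' term) with n(n+1) = 110, so n = 10; the polynomial solution is P_10(x).
With y = sum_k a_k x^k, matching x^k gives (k+2)(k+1) a_{k+2} = [k(k+1) - n(n+1)] a_k = (k - 10)(k + 11) a_k. The right side vanishes at k = 10, so the series with the parity of 10 terminates at degree 10.
Standard normalization (P_n(1) = 1): leading coefficient (2n)!/(2^n (n!)^2) = 2432902008176640000/(1024*13168189440000) = 46189/256, so a_10 = 46189/256. Work downward with a_k = (k+1)(k+2) a_{k+2} / ((k - 10)(k + 11)):
  a_8 = (9)(10)(46189/256) / ((8 - 10)(8 + 11)) = (2078505/128)/(-38) = -109395/256
  a_6 = (7)(8)(-109395/256) / ((6 - 10)(6 + 11)) = (-765765/32)/(-68) = 45045/128
  a_4 = (5)(6)(45045/128) / ((4 - 10)(4 + 11)) = (675675/64)/(-90) = -15015/128
  a_2 = (3)(4)(-15015/128) / ((2 - 10)(2 + 11)) = (-45045/32)/(-104) = 3465/256
  a_0 = (1)(2)(3465/256) / ((0 - 10)(0 + 11)) = (3465/128)/(-110) = -63/256
Hence P_10(x) = 46189 x^10/256 - 109395 x^8/256 + 45045 x^6/128 - 15015 x^4/128 + 3465 x^2/256 - 63/256.

P_10(x); series = 46189 x^10/256 - 109395 x^8/256 + 45045 x^6/128 - 15015 x^4/128 + 3465 x^2/256 - 63/256


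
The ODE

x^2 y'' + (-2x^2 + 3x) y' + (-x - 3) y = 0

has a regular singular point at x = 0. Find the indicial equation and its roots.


Divide by x^2 to reach normal form y'' + P_1(x) y' + P_2(x) y = 0 with P_1(x) = -2 + 3/x and P_2(x) = -1/x - 3/x^2.
x = 0 is a singular point because the y'-coefficient -2 + 3/x has a pole at x = 0 and the y-coefficient -1/x - 3/x^2 has a pole at x = 0.
It is a regular singular point because x P_1(x) = p(x) = 3 - 2x and x^2 P_2(x) = q(x) = -x - 3 are polynomials, hence analytic at x = 0.
p(0) = 3,  q(0) = -3.
Indicial equation: r(r-1) + p(0) r + q(0) = 0, i.e. r^2 + (p(0) - 1) r + q(0) = 0, i.e. r^2 + 2 r - 3 = 0.
Discriminant: (2)^2 - 4(-3) = 16, so r = (-2 ± 4)/2.
Solving: r_1 = 1, r_2 = -3.

indicial: r^2 + 2 r - 3 = 0; roots r_1 = 1, r_2 = -3


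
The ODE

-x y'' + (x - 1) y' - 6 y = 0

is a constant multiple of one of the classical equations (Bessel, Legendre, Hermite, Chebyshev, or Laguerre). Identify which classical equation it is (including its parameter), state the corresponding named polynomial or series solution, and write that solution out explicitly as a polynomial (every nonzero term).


All three coefficients share the factor -1; dividing through by -1 gives  x y'' + (1 - x) y' + 6 y = 0.
This matches the Laguerre equation x y'' + (1 - x) y' + n y = 0 with n = 6; the polynomial solution is L_6(x).
With y = sum_k a_k x^k, matching x^k gives (k+1)k a_{k+1} + (k+1) a_{k+1} - k a_k + n a_k = 0, i.e. (k+1)^2 a_{k+1} = (k - n) a_k = (k - 6) a_k. The right side vanishes at k = 6, so the series terminates at degree 6.
Standard normalization L_n(0) = 1 gives a_0 = 1. Work upward with a_{k+1} = (k - 6) a_k / (k+1)^2:
  a_1 = (0 - 6)(1) / 1^2 = -6/1 = -6
  a_2 = (1 - 6)(-6) / 2^2 = 30/4 = 15/2
  a_3 = (2 - 6)(15/2) / 3^2 = -30/9 = -10/3
  a_4 = (3 - 6)(-10/3) / 4^2 = 10/16 = 5/8
  a_5 = (4 - 6)(5/8) / 5^2 = (-5/4)/25 = -1/20
  a_6 = (5 - 6)(-1/20) / 6^2 = (1/20)/36 = 1/720
Hence L_6(x) = x^6/720 - x^5/20 + 5 x^4/8 - 10 x^3/3 + 15 x^2/2 - 6 x + 1.

L_6(x); series = x^6/720 - x^5/20 + 5 x^4/8 - 10 x^3/3 + 15 x^2/2 - 6 x + 1


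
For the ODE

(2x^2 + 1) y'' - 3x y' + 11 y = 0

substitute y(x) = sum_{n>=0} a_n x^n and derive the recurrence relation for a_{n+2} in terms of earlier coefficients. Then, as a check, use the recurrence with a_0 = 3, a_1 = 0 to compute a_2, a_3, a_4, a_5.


Substitute y = sum_n a_n x^n.
(1 + 2 x^2) y'' contributes (n+2)(n+1) a_{n+2} + 2 n(n-1) a_n at x^n.
-3 x y'(x) contributes -3 n a_n at x^n.
11 y(x) contributes 11 a_n at x^n.
Matching x^n: (n+2)(n+1) a_{n+2} + (2 n(n-1) - 3 n + 11) a_n = 0.
Thus a_{n+2} = (-2 n(n-1) + 3 n - 11) / ((n+1)(n+2)) * a_n.

Check with a_0 = 3, a_1 = 0 (apply the recurrence for n = 0, 1, 2, 3): a_0 = 3, a_1 = 0, a_2 = -33/2, a_3 = 0, a_4 = 99/8, a_5 = 0.

a_(n+2) = (-2 n(n-1) + 3 n - 11) / ((n+1)(n+2)) * a_n; check: a_0 = 3, a_1 = 0, a_2 = -33/2, a_3 = 0, a_4 = 99/8, a_5 = 0


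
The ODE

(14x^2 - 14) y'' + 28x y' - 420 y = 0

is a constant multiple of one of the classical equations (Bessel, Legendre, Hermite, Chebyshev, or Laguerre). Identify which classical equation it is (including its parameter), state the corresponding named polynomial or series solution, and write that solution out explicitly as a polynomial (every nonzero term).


All three coefficients share the factor -14; dividing through by -14 gives  (1 - x^2) y'' - 2x y' + 30 y = 0.
This matches the Legendre equation (1 - x^2) y'' - 2x y' + n(n+1) y = 0 (note the -2x y' term) with n(n+1) = 30, so n = 5; the polynomial solution is P_5(x).
With y = sum_k a_k x^k, matching x^k gives (k+2)(k+1) a_{k+2} = [k(k+1) - n(n+1)] a_k = (k - 5)(k + 6) a_k. The right side vanishes at k = 5, so the series with the parity of 5 terminates at degree 5.
Standard normalization (P_n(1) = 1): leading coefficient (2n)!/(2^n (n!)^2) = 3628800/(32*14400) = 63/8, so a_5 = 63/8. Work downward with a_k = (k+1)(k+2) a_{k+2} / ((k - 5)(k + 6)):
  a_3 = (4)(5)(63/8) / ((3 - 5)(3 + 6)) = (315/2)/(-18) = -35/4
  a_1 = (2)(3)(-35/4) / ((1 - 5)(1 + 6)) = (-105/2)/(-28) = 15/8
Hence P_5(x) = 63 x^5/8 - 35 x^3/4 + 15 x/8.

P_5(x); series = 63 x^5/8 - 35 x^3/4 + 15 x/8


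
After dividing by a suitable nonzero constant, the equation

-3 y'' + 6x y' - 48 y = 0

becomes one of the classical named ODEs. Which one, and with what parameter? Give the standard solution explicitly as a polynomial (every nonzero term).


All three coefficients share the factor -3; dividing through by -3 gives  y'' - 2x y' + 16 y = 0.
This matches the Hermite equation y'' - 2x y' + 2n y = 0 with 2n = 16, so n = 8; the polynomial solution is H_8(x).
With y = sum_k a_k x^k, matching x^k gives (k+2)(k+1) a_{k+2} = 2(k - n) a_k = 2(k - 8) a_k. The right side vanishes at k = 8, so the series with the parity of 8 terminates at degree 8.
Standard normalization: leading coefficient of H_n is 2^n, so a_8 = 2^8 = 256. Work downward with a_k = (k+1)(k+2) a_{k+2} / (2(k - n)):
  a_6 = (7)(8)(256) / (2(6 - 8)) = 14336/(-4) = -3584
  a_4 = (5)(6)(-3584) / (2(4 - 8)) = -107520/(-8) = 13440
  a_2 = (3)(4)(13440) / (2(2 - 8)) = 161280/(-12) = -13440
  a_0 = (1)(2)(-13440) / (2(0 - 8)) = -26880/(-16) = 1680
Hence H_8(x) = 256 x^8 - 3584 x^6 + 13440 x^4 - 13440 x^2 + 1680.

H_8(x); series = 256 x^8 - 3584 x^6 + 13440 x^4 - 13440 x^2 + 1680


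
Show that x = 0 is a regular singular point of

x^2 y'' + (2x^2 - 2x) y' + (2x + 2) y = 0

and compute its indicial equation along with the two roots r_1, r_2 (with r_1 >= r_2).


Divide by x^2 to reach normal form y'' + P_1(x) y' + P_2(x) y = 0 with P_1(x) = 2 - 2/x and P_2(x) = 2/x + 2/x^2.
x = 0 is a singular point because the y'-coefficient 2 - 2/x has a pole at x = 0 and the y-coefficient 2/x + 2/x^2 has a pole at x = 0.
It is a regular singular point because x P_1(x) = p(x) = 2x - 2 and x^2 P_2(x) = q(x) = 2x + 2 are polynomials, hence analytic at x = 0.
p(0) = -2,  q(0) = 2.
Indicial equation: r(r-1) + p(0) r + q(0) = 0, i.e. r^2 + (p(0) - 1) r + q(0) = 0, i.e. r^2 - 3 r + 2 = 0.
Discriminant: (-3)^2 - 4(2) = 1, so r = (3 ± 1)/2.
Solving: r_1 = 2, r_2 = 1.

indicial: r^2 - 3 r + 2 = 0; roots r_1 = 2, r_2 = 1


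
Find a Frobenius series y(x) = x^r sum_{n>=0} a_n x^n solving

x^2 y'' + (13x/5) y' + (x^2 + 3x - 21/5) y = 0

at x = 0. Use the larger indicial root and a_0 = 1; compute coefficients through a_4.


Write in Frobenius form y'' + (p(x)/x) y' + (q(x)/x^2) y = 0:
  p(x) = 13/5,  q(x) = x^2 + 3x - 21/5.
Indicial equation: r(r-1) + (13/5) r + (-21/5) = 0 -> roots r_1 = 7/5, r_2 = -3.
Take r = r_1 = 7/5. Let y(x) = x^r sum_{n>=0} a_n x^n with a_0 = 1.
Substitute y = x^r sum a_n x^n and match x^{r+n}. The recurrence is
  D(n) a_n + 3 a_{n-1} + 1 a_{n-2} = 0,  where D(n) = (r+n)(r+n-1) + (13/5)(r+n) + (-21/5).
  a_n = [-3 a_{n-1} - 1 a_{n-2}] / D(n).
Since the indicial polynomial factors as (r - r_1)(r - r_2), D(n) = (r_1 + n - r_1)(r_1 + n - r_2) = n(n + 22/5).
Evaluating step by step (a_0 = 1):
  n = 1: D(1) = 1(1 + 22/5) = 27/5; numerator = -3(1) = -3; a_1 = (-3)/(27/5) = -5/9
  n = 2: D(2) = 2(2 + 22/5) = 64/5; numerator = -3(-5/9) - 1(1) = 2/3; a_2 = (2/3)/(64/5) = 5/96
  n = 3: D(3) = 3(3 + 22/5) = 111/5; numerator = -3(5/96) - 1(-5/9) = 115/288; a_3 = (115/288)/(111/5) = 575/31968
  n = 4: D(4) = 4(4 + 22/5) = 168/5; numerator = -3(575/31968) - 1(5/96) = -565/5328; a_4 = (-565/5328)/(168/5) = -2825/895104

r = 7/5; a_0 = 1; a_1 = -5/9; a_2 = 5/96; a_3 = 575/31968; a_4 = -2825/895104


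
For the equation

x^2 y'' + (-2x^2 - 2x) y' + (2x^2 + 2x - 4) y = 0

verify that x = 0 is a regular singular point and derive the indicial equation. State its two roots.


Divide by x^2 to reach normal form y'' + P_1(x) y' + P_2(x) y = 0 with P_1(x) = -2 - 2/x and P_2(x) = 2 + 2/x - 4/x^2.
x = 0 is a singular point because the y'-coefficient -2 - 2/x has a pole at x = 0 and the y-coefficient 2 + 2/x - 4/x^2 has a pole at x = 0.
It is a regular singular point because x P_1(x) = p(x) = -2x - 2 and x^2 P_2(x) = q(x) = 2x^2 + 2x - 4 are polynomials, hence analytic at x = 0.
p(0) = -2,  q(0) = -4.
Indicial equation: r(r-1) + p(0) r + q(0) = 0, i.e. r^2 + (p(0) - 1) r + q(0) = 0, i.e. r^2 - 3 r - 4 = 0.
Discriminant: (-3)^2 - 4(-4) = 25, so r = (3 ± 5)/2.
Solving: r_1 = 4, r_2 = -1.

indicial: r^2 - 3 r - 4 = 0; roots r_1 = 4, r_2 = -1


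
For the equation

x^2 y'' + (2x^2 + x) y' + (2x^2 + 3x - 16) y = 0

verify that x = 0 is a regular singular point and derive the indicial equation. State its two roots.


Divide by x^2 to reach normal form y'' + P_1(x) y' + P_2(x) y = 0 with P_1(x) = 2 + 1/x and P_2(x) = 2 + 3/x - 16/x^2.
x = 0 is a singular point because the y'-coefficient 2 + 1/x has a pole at x = 0 and the y-coefficient 2 + 3/x - 16/x^2 has a pole at x = 0.
It is a regular singular point because x P_1(x) = p(x) = 2x + 1 and x^2 P_2(x) = q(x) = 2x^2 + 3x - 16 are polynomials, hence analytic at x = 0.
p(0) = 1,  q(0) = -16.
Indicial equation: r(r-1) + p(0) r + q(0) = 0, i.e. r^2 + (p(0) - 1) r + q(0) = 0, i.e. r^2 - 16 = 0.
Discriminant: (0)^2 - 4(-16) = 64, so r = (0 ± 8)/2.
Solving: r_1 = 4, r_2 = -4.

indicial: r^2 - 16 = 0; roots r_1 = 4, r_2 = -4


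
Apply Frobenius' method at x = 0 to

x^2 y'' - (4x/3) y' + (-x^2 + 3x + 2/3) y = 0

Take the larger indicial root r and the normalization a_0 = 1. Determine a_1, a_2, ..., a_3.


Write in Frobenius form y'' + (p(x)/x) y' + (q(x)/x^2) y = 0:
  p(x) = -4/3,  q(x) = -x^2 + 3x + 2/3.
Indicial equation: r(r-1) + (-4/3) r + (2/3) = 0 -> roots r_1 = 2, r_2 = 1/3.
Take r = r_1 = 2. Let y(x) = x^r sum_{n>=0} a_n x^n with a_0 = 1.
Substitute y = x^r sum a_n x^n and match x^{r+n}. The recurrence is
  D(n) a_n + 3 a_{n-1} - 1 a_{n-2} = 0,  where D(n) = (r+n)(r+n-1) + (-4/3)(r+n) + (2/3).
  a_n = [-3 a_{n-1} + 1 a_{n-2}] / D(n).
Since the indicial polynomial factors as (r - r_1)(r - r_2), D(n) = (r_1 + n - r_1)(r_1 + n - r_2) = n(n + 5/3).
Evaluating step by step (a_0 = 1):
  n = 1: D(1) = 1(1 + 5/3) = 8/3; numerator = -3(1) = -3; a_1 = (-3)/(8/3) = -9/8
  n = 2: D(2) = 2(2 + 5/3) = 22/3; numerator = -3(-9/8) + 1(1) = 35/8; a_2 = (35/8)/(22/3) = 105/176
  n = 3: D(3) = 3(3 + 5/3) = 14; numerator = -3(105/176) + 1(-9/8) = -513/176; a_3 = (-513/176)/(14) = -513/2464

r = 2; a_0 = 1; a_1 = -9/8; a_2 = 105/176; a_3 = -513/2464


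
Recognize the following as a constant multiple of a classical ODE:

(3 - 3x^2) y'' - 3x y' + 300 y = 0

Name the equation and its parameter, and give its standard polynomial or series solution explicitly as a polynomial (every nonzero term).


All three coefficients share the factor 3; dividing through by 3 gives  (1 - x^2) y'' - x y' + 100 y = 0.
This matches the Chebyshev equation (1 - x^2) y'' - x y' + n^2 y = 0 (note the -x y' term, not -2x y') with n^2 = 100, so n = 10; the polynomial solution is T_10(x).
With y = sum_k a_k x^k, matching x^k gives (k+2)(k+1) a_{k+2} = (k^2 - n^2) a_k = (k - 10)(k + 10) a_k. The right side vanishes at k = 10, so the series with the parity of 10 terminates at degree 10.
Standard normalization: leading coefficient of T_n is 2^(n-1), so a_10 = 2^9 = 512. Work downward with a_k = (k+1)(k+2) a_{k+2} / ((k - 10)(k + 10)):
  a_8 = (9)(10)(512) / ((8 - 10)(8 + 10)) = 46080/(-36) = -1280
  a_6 = (7)(8)(-1280) / ((6 - 10)(6 + 10)) = -71680/(-64) = 1120
  a_4 = (5)(6)(1120) / ((4 - 10)(4 + 10)) = 33600/(-84) = -400
  a_2 = (3)(4)(-400) / ((2 - 10)(2 + 10)) = -4800/(-96) = 50
  a_0 = (1)(2)(50) / ((0 - 10)(0 + 10)) = 100/(-100) = -1
Hence T_10(x) = 512 x^10 - 1280 x^8 + 1120 x^6 - 400 x^4 + 50 x^2 - 1.

T_10(x); series = 512 x^10 - 1280 x^8 + 1120 x^6 - 400 x^4 + 50 x^2 - 1


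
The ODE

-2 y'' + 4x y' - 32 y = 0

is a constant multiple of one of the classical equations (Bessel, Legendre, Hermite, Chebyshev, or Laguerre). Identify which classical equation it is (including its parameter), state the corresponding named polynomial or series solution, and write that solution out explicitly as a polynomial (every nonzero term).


All three coefficients share the factor -2; dividing through by -2 gives  y'' - 2x y' + 16 y = 0.
This matches the Hermite equation y'' - 2x y' + 2n y = 0 with 2n = 16, so n = 8; the polynomial solution is H_8(x).
With y = sum_k a_k x^k, matching x^k gives (k+2)(k+1) a_{k+2} = 2(k - n) a_k = 2(k - 8) a_k. The right side vanishes at k = 8, so the series with the parity of 8 terminates at degree 8.
Standard normalization: leading coefficient of H_n is 2^n, so a_8 = 2^8 = 256. Work downward with a_k = (k+1)(k+2) a_{k+2} / (2(k - n)):
  a_6 = (7)(8)(256) / (2(6 - 8)) = 14336/(-4) = -3584
  a_4 = (5)(6)(-3584) / (2(4 - 8)) = -107520/(-8) = 13440
  a_2 = (3)(4)(13440) / (2(2 - 8)) = 161280/(-12) = -13440
  a_0 = (1)(2)(-13440) / (2(0 - 8)) = -26880/(-16) = 1680
Hence H_8(x) = 256 x^8 - 3584 x^6 + 13440 x^4 - 13440 x^2 + 1680.

H_8(x); series = 256 x^8 - 3584 x^6 + 13440 x^4 - 13440 x^2 + 1680


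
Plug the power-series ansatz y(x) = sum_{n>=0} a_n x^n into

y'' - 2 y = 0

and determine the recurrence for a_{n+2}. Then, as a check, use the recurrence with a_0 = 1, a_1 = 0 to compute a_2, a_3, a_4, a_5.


Substitute y = sum_n a_n x^n into y'' + (const) y = 0.
y''(x) = sum_{n>=0} (n+2)(n+1) a_{n+2} x^n.
The ODE becomes sum_n [(n+2)(n+1) a_{n+2} - 2 a_n] x^n = 0.
Setting each coefficient to zero gives the recurrence:
  (n+2)(n+1) a_{n+2} - 2 a_n = 0,
  a_{n+2} = 2 / ((n+1)(n+2)) a_n.

Check with a_0 = 1, a_1 = 0 (apply the recurrence for n = 0, 1, 2, 3): a_0 = 1, a_1 = 0, a_2 = 1, a_3 = 0, a_4 = 1/6, a_5 = 0.

a_{n+2} = 2/((n+1)(n+2)) * a_n; check: a_0 = 1, a_1 = 0, a_2 = 1, a_3 = 0, a_4 = 1/6, a_5 = 0


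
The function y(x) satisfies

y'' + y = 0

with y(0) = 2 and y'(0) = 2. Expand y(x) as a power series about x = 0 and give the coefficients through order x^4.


Ansatz: y(x) = sum_{n>=0} a_n x^n, so y'(x) = sum_{n>=1} n a_n x^(n-1) and y''(x) = sum_{n>=2} n(n-1) a_n x^(n-2).
Substitute into P(x) y'' + Q(x) y' + R(x) y = 0 with P(x) = 1, Q(x) = 0, R(x) = 1, and match powers of x.
Initial conditions: a_0 = 2, a_1 = 2.
Setting the coefficient of each power of x to zero and solving order by order (substituting the coefficients already found):
  x^0: 2 a_2 + a_0 = 0  ->  2 a_2 = -a_0 = -2  ->  a_2 = -1
  x^1: 6 a_3 + a_1 = 0  ->  6 a_3 = -a_1 = -2  ->  a_3 = -1/3
  x^2: 12 a_4 + a_2 = 0  ->  12 a_4 = -a_2 = 1  ->  a_4 = 1/12
Truncated series: y(x) = 2 + 2 x - x^2 - (1/3) x^3 + (1/12) x^4 + O(x^5).

a_0 = 2; a_1 = 2; a_2 = -1; a_3 = -1/3; a_4 = 1/12


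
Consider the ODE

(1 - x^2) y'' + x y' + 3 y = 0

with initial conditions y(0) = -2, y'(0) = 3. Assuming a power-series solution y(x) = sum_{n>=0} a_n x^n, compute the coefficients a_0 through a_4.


Ansatz: y(x) = sum_{n>=0} a_n x^n, so y'(x) = sum_{n>=1} n a_n x^(n-1) and y''(x) = sum_{n>=2} n(n-1) a_n x^(n-2).
Substitute into P(x) y'' + Q(x) y' + R(x) y = 0 with P(x) = 1 - x^2, Q(x) = x, R(x) = 3, and match powers of x.
Initial conditions: a_0 = -2, a_1 = 3.
Setting the coefficient of each power of x to zero and solving order by order (substituting the coefficients already found):
  x^0: 2 a_2 + 3 a_0 = 0  ->  2 a_2 = -3 a_0 = 6  ->  a_2 = 3
  x^1: 6 a_3 + 4 a_1 = 0  ->  6 a_3 = -4 a_1 = -12  ->  a_3 = -2
  x^2: 12 a_4 + 3 a_2 = 0  ->  12 a_4 = -3 a_2 = -9  ->  a_4 = -3/4
Truncated series: y(x) = -2 + 3 x + 3 x^2 - 2 x^3 - (3/4) x^4 + O(x^5).

a_0 = -2; a_1 = 3; a_2 = 3; a_3 = -2; a_4 = -3/4


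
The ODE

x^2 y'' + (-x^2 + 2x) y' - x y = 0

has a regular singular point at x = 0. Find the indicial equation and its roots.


Divide by x^2 to reach normal form y'' + P_1(x) y' + P_2(x) y = 0 with P_1(x) = -1 + 2/x and P_2(x) = -1/x.
x = 0 is a singular point because the y'-coefficient -1 + 2/x has a pole at x = 0 and the y-coefficient -1/x has a pole at x = 0.
It is a regular singular point because x P_1(x) = p(x) = 2 - x and x^2 P_2(x) = q(x) = -x are polynomials, hence analytic at x = 0.
p(0) = 2,  q(0) = 0.
Indicial equation: r(r-1) + p(0) r + q(0) = 0, i.e. r^2 + (p(0) - 1) r + q(0) = 0, i.e. r^2 + 1 r = 0.
Discriminant: (1)^2 - 4(0) = 1, so r = (-1 ± 1)/2.
Solving: r_1 = 0, r_2 = -1.

indicial: r^2 + 1 r = 0; roots r_1 = 0, r_2 = -1


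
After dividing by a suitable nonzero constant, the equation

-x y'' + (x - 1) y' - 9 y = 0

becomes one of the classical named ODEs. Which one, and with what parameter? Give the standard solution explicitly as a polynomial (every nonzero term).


All three coefficients share the factor -1; dividing through by -1 gives  x y'' + (1 - x) y' + 9 y = 0.
This matches the Laguerre equation x y'' + (1 - x) y' + n y = 0 with n = 9; the polynomial solution is L_9(x).
With y = sum_k a_k x^k, matching x^k gives (k+1)k a_{k+1} + (k+1) a_{k+1} - k a_k + n a_k = 0, i.e. (k+1)^2 a_{k+1} = (k - n) a_k = (k - 9) a_k. The right side vanishes at k = 9, so the series terminates at degree 9.
Standard normalization L_n(0) = 1 gives a_0 = 1. Work upward with a_{k+1} = (k - 9) a_k / (k+1)^2:
  a_1 = (0 - 9)(1) / 1^2 = -9/1 = -9
  a_2 = (1 - 9)(-9) / 2^2 = 72/4 = 18
  a_3 = (2 - 9)(18) / 3^2 = -126/9 = -14
  a_4 = (3 - 9)(-14) / 4^2 = 84/16 = 21/4
  a_5 = (4 - 9)(21/4) / 5^2 = (-105/4)/25 = -21/20
  a_6 = (5 - 9)(-21/20) / 6^2 = (21/5)/36 = 7/60
  a_7 = (6 - 9)(7/60) / 7^2 = (-7/20)/49 = -1/140
  a_8 = (7 - 9)(-1/140) / 8^2 = (1/70)/64 = 1/4480
  a_9 = (8 - 9)(1/4480) / 9^2 = (-1/4480)/81 = -1/362880
Hence L_9(x) = -x^9/362880 + x^8/4480 - x^7/140 + 7 x^6/60 - 21 x^5/20 + 21 x^4/4 - 14 x^3 + 18 x^2 - 9 x + 1.

L_9(x); series = -x^9/362880 + x^8/4480 - x^7/140 + 7 x^6/60 - 21 x^5/20 + 21 x^4/4 - 14 x^3 + 18 x^2 - 9 x + 1


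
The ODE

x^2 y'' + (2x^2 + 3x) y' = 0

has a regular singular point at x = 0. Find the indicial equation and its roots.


Divide by x^2 to reach normal form y'' + P_1(x) y' + P_2(x) y = 0 with P_1(x) = 2 + 3/x and P_2(x) = 0.
x = 0 is a singular point because the y'-coefficient 2 + 3/x has a pole at x = 0.
It is a regular singular point because x P_1(x) = p(x) = 2x + 3 and x^2 P_2(x) = q(x) = 0 are polynomials, hence analytic at x = 0.
p(0) = 3,  q(0) = 0.
Indicial equation: r(r-1) + p(0) r + q(0) = 0, i.e. r^2 + (p(0) - 1) r + q(0) = 0, i.e. r^2 + 2 r = 0.
Discriminant: (2)^2 - 4(0) = 4, so r = (-2 ± 2)/2.
Solving: r_1 = 0, r_2 = -2.

indicial: r^2 + 2 r = 0; roots r_1 = 0, r_2 = -2
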